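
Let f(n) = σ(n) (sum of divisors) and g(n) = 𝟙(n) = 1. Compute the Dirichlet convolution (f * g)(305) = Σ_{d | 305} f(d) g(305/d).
(σ * 𝟙)(305) = 441

Divisors of 305: [1, 5, 61, 305]. For each d | 305:
  d = 1: σ(1) · 𝟙(305/1) = 1 · 1 = 1
  d = 5: σ(5) · 𝟙(305/5) = 6 · 1 = 6
  d = 61: σ(61) · 𝟙(305/61) = 62 · 1 = 62
  d = 305: σ(305) · 𝟙(305/305) = 372 · 1 = 372
Summing: (σ * 𝟙)(305) = 1 + 6 + 62 + 372 = 441.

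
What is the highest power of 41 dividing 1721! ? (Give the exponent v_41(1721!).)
v_41(1721!) = 42

Legendre's formula: v_p(n!) = Σ_{k ≥ 1} ⌊n / p^k⌋. For p = 41, n = 1721, the terms are:
  ⌊1721/41^1⌋ = ⌊1721/41⌋ = 41
  ⌊1721/41^2⌋ = ⌊1721/1681⌋ = 1
(the next term ⌊1721/41^3⌋ = 0, terminating the sum). Summing: v_41(1721!) = 41 + 1 = 42.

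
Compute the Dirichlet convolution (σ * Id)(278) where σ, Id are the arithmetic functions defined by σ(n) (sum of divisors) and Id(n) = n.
(σ * Id)(278) = 1395

Divisors of 278: [1, 2, 139, 278]. For each d | 278:
  d = 1: σ(1) · Id(278/1) = 1 · 278 = 278
  d = 2: σ(2) · Id(278/2) = 3 · 139 = 417
  d = 139: σ(139) · Id(278/139) = 140 · 2 = 280
  d = 278: σ(278) · Id(278/278) = 420 · 1 = 420
Summing: (σ * Id)(278) = 278 + 417 + 280 + 420 = 1395.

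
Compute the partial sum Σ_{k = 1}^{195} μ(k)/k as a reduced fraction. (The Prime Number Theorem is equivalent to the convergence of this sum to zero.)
Σ μ(k)/k = -43277238338814707352435871087729404219364080007991120795068950289487278357/2094340804123062964635950016266159511607730554966537454865305011530672742866

Values of μ(k) for 1 ≤ k ≤ 195: μ(1) = 1, μ(2) = -1, μ(3) = -1, μ(5) = -1, μ(6) = 1, μ(7) = -1, μ(10) = 1, μ(11) = -1, μ(13) = -1, μ(14) = 1, μ(15) = 1, μ(17) = -1, μ(19) = -1, μ(21) = 1, μ(22) = 1, μ(23) = -1, μ(26) = 1, μ(29) = -1, μ(30) = -1, μ(31) = -1, μ(33) = 1, μ(34) = 1, μ(35) = 1, μ(37) = -1, μ(38) = 1, μ(39) = 1, μ(41) = -1, μ(42) = -1, μ(43) = -1, μ(46) = 1, μ(47) = -1, μ(51) = 1, μ(53) = -1, μ(55) = 1, μ(57) = 1, μ(58) = 1, μ(59) = -1, μ(61) = -1, μ(62) = 1, μ(65) = 1, μ(66) = -1, μ(67) = -1, μ(69) = 1, μ(70) = -1, μ(71) = -1, μ(73) = -1, μ(74) = 1, μ(77) = 1, μ(78) = -1, μ(79) = -1, μ(82) = 1, μ(83) = -1, μ(85) = 1, μ(86) = 1, μ(87) = 1, μ(89) = -1, μ(91) = 1, μ(93) = 1, μ(94) = 1, μ(95) = 1, μ(97) = -1, μ(101) = -1, μ(102) = -1, μ(103) = -1, μ(105) = -1, μ(106) = 1, μ(107) = -1, μ(109) = -1, μ(110) = -1, μ(111) = 1, μ(113) = -1, μ(114) = -1, μ(115) = 1, μ(118) = 1, μ(119) = 1, μ(122) = 1, μ(123) = 1, μ(127) = -1, μ(129) = 1, μ(130) = -1, μ(131) = -1, μ(133) = 1, μ(134) = 1, μ(137) = -1, μ(138) = -1, μ(139) = -1, μ(141) = 1, μ(142) = 1, μ(143) = 1, μ(145) = 1, μ(146) = 1, μ(149) = -1, μ(151) = -1, μ(154) = -1, μ(155) = 1, μ(157) = -1, μ(158) = 1, μ(159) = 1, μ(161) = 1, μ(163) = -1, μ(165) = -1, μ(166) = 1, μ(167) = -1, μ(170) = -1, μ(173) = -1, μ(174) = -1, μ(177) = 1, μ(178) = 1, μ(179) = -1, μ(181) = -1, μ(182) = -1, μ(183) = 1, μ(185) = 1, μ(186) = -1, μ(187) = 1, μ(190) = -1, μ(191) = -1, μ(193) = -1, μ(194) = 1, μ(195) = -1, with μ = 0 on non-squarefree integers. Summing μ(k)/k for k where μ(k) ≠ 0 gives -43277238338814707352435871087729404219364080007991120795068950289487278357/2094340804123062964635950016266159511607730554966537454865305011530672742866 ≈ -0.0207. (PNT ⟺ this sum → 0 as n → ∞.)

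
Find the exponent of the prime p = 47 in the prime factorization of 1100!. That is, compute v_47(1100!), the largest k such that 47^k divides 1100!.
v_47(1100!) = 23

Legendre's formula: v_p(n!) = Σ_{k ≥ 1} ⌊n / p^k⌋. For p = 47, n = 1100, the terms are:
  ⌊1100/47^1⌋ = ⌊1100/47⌋ = 23
(the next term ⌊1100/47^2⌋ = 0, terminating the sum). Summing: v_47(1100!) = 23 = 23.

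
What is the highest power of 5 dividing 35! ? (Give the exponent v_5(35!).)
v_5(35!) = 8

Legendre's formula: v_p(n!) = Σ_{k ≥ 1} ⌊n / p^k⌋. For p = 5, n = 35, the terms are:
  ⌊35/5^1⌋ = ⌊35/5⌋ = 7
  ⌊35/5^2⌋ = ⌊35/25⌋ = 1
(the next term ⌊35/5^3⌋ = 0, terminating the sum). Summing: v_5(35!) = 7 + 1 = 8.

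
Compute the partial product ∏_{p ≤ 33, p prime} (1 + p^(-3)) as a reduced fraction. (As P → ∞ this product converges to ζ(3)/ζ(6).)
∏ = 123276368443014873612288/104343309932640260237195

The primes p ≤ 33 are [2, 3, 5, 7, 11, 13, 17, 19, 23, 29, 31]. For each, (1 + 1/p^3) = (p^3 + 1)/p^3. Multiplying these fractions over p ∈ [2, 3, 5, 7, 11, 13, 17, 19, 23, 29, 31] gives 123276368443014873612288/104343309932640260237195. (In the limit P → ∞ this tends to ζ(3)/ζ(6).)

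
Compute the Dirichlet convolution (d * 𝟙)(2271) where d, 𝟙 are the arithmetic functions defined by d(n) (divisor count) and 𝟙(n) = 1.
(d * 𝟙)(2271) = 9

Divisors of 2271: [1, 3, 757, 2271]. For each d | 2271:
  d = 1: d(1) · 𝟙(2271/1) = 1 · 1 = 1
  d = 3: d(3) · 𝟙(2271/3) = 2 · 1 = 2
  d = 757: d(757) · 𝟙(2271/757) = 2 · 1 = 2
  d = 2271: d(2271) · 𝟙(2271/2271) = 4 · 1 = 4
Summing: (d * 𝟙)(2271) = 1 + 2 + 2 + 4 = 9.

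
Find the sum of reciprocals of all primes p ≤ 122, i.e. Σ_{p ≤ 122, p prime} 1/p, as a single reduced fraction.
Σ 1/p = 58472171373748331322981543916880425472323867753/31610054640417607788145206291543662493274686990

π(122) = 30, so the primes ≤ 122 are [2, 3, 5, 7, 11, 13, 17, 19, 23, 29, 31, 37, 41, 43, 47, 53, 59, 61, 67, 71, 73, 79, 83, 89, 97, 101, 103, 107, 109, 113]. Summing 1/p over these primes: 58472171373748331322981543916880425472323867753/31610054640417607788145206291543662493274686990 ≈ 1.8498. Mertens estimate ln ln(122) + 0.2615 ≈ 1.8310.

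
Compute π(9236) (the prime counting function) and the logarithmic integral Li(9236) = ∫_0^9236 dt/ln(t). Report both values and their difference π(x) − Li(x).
π(9236) = 1144;  Li(9236) ≈ 1162.83;  π(x) − Li(x) ≈ -18.83.

Direct count of primes ≤ 9236 gives π(9236) = 1144. Numerical evaluation of the logarithmic integral gives Li(9236) ≈ 1162.83. The difference π(x) − Li(x) ≈ -18.83 is typically negative for small/moderate x (Li(x) overestimates), though Littlewood's theorem shows this sign changes infinitely often.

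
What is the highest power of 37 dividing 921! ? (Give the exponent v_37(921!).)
v_37(921!) = 24

Legendre's formula: v_p(n!) = Σ_{k ≥ 1} ⌊n / p^k⌋. For p = 37, n = 921, the terms are:
  ⌊921/37^1⌋ = ⌊921/37⌋ = 24
(the next term ⌊921/37^2⌋ = 0, terminating the sum). Summing: v_37(921!) = 24 = 24.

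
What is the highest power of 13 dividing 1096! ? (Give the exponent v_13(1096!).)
v_13(1096!) = 90

Legendre's formula: v_p(n!) = Σ_{k ≥ 1} ⌊n / p^k⌋. For p = 13, n = 1096, the terms are:
  ⌊1096/13^1⌋ = ⌊1096/13⌋ = 84
  ⌊1096/13^2⌋ = ⌊1096/169⌋ = 6
(the next term ⌊1096/13^3⌋ = 0, terminating the sum). Summing: v_13(1096!) = 84 + 6 = 90.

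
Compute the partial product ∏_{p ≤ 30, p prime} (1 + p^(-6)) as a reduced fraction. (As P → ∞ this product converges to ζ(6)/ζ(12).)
∏ = 31344089837749802352541348305925546573376360/30817336289378345714068650938087086407533397

The primes p ≤ 30 are [2, 3, 5, 7, 11, 13, 17, 19, 23, 29]. For each, (1 + 1/p^6) = (p^6 + 1)/p^6. Multiplying these fractions over p ∈ [2, 3, 5, 7, 11, 13, 17, 19, 23, 29] gives 31344089837749802352541348305925546573376360/30817336289378345714068650938087086407533397. (In the limit P → ∞ this tends to ζ(6)/ζ(12).)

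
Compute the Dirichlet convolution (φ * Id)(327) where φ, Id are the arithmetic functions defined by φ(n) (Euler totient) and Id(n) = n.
(φ * Id)(327) = 1085

Divisors of 327: [1, 3, 109, 327]. For each d | 327:
  d = 1: φ(1) · Id(327/1) = 1 · 327 = 327
  d = 3: φ(3) · Id(327/3) = 2 · 109 = 218
  d = 109: φ(109) · Id(327/109) = 108 · 3 = 324
  d = 327: φ(327) · Id(327/327) = 216 · 1 = 216
Summing: (φ * Id)(327) = 327 + 218 + 324 + 216 = 1085.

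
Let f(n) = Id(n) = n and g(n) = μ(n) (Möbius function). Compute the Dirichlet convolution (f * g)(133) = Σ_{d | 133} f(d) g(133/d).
(Id * μ)(133) = 108

Divisors of 133: [1, 7, 19, 133]. For each d | 133:
  d = 1: Id(1) · μ(133/1) = 1 · 1 = 1
  d = 7: Id(7) · μ(133/7) = 7 · -1 = -7
  d = 19: Id(19) · μ(133/19) = 19 · -1 = -19
  d = 133: Id(133) · μ(133/133) = 133 · 1 = 133
Summing: (Id * μ)(133) = 1 + -7 + -19 + 133 = 108.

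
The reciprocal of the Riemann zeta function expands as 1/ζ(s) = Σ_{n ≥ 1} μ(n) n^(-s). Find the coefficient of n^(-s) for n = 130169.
μ(130169) = 1

Factor n = 130169 = 13 · 17 · 19 · 31. μ(n) = 0 if any exponent ≥ 2 (not squarefree); otherwise μ(n) = (−1)^{ω(n)} where ω(n) is the number of distinct prime factors. Applying: μ(130169) = 1.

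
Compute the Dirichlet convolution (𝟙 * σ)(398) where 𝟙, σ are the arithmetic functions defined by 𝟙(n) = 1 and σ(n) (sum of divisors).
(𝟙 * σ)(398) = 804

Divisors of 398: [1, 2, 199, 398]. For each d | 398:
  d = 1: 𝟙(1) · σ(398/1) = 1 · 600 = 600
  d = 2: 𝟙(2) · σ(398/2) = 1 · 200 = 200
  d = 199: 𝟙(199) · σ(398/199) = 1 · 3 = 3
  d = 398: 𝟙(398) · σ(398/398) = 1 · 1 = 1
Summing: (𝟙 * σ)(398) = 600 + 200 + 3 + 1 = 804.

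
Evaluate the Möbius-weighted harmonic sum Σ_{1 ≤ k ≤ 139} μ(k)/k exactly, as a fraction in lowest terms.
Σ μ(k)/k = -149232714064150937862643507545628954127995759701627353/10014646650599190067509233131649940057366334653200433090

Values of μ(k) for 1 ≤ k ≤ 139: μ(1) = 1, μ(2) = -1, μ(3) = -1, μ(5) = -1, μ(6) = 1, μ(7) = -1, μ(10) = 1, μ(11) = -1, μ(13) = -1, μ(14) = 1, μ(15) = 1, μ(17) = -1, μ(19) = -1, μ(21) = 1, μ(22) = 1, μ(23) = -1, μ(26) = 1, μ(29) = -1, μ(30) = -1, μ(31) = -1, μ(33) = 1, μ(34) = 1, μ(35) = 1, μ(37) = -1, μ(38) = 1, μ(39) = 1, μ(41) = -1, μ(42) = -1, μ(43) = -1, μ(46) = 1, μ(47) = -1, μ(51) = 1, μ(53) = -1, μ(55) = 1, μ(57) = 1, μ(58) = 1, μ(59) = -1, μ(61) = -1, μ(62) = 1, μ(65) = 1, μ(66) = -1, μ(67) = -1, μ(69) = 1, μ(70) = -1, μ(71) = -1, μ(73) = -1, μ(74) = 1, μ(77) = 1, μ(78) = -1, μ(79) = -1, μ(82) = 1, μ(83) = -1, μ(85) = 1, μ(86) = 1, μ(87) = 1, μ(89) = -1, μ(91) = 1, μ(93) = 1, μ(94) = 1, μ(95) = 1, μ(97) = -1, μ(101) = -1, μ(102) = -1, μ(103) = -1, μ(105) = -1, μ(106) = 1, μ(107) = -1, μ(109) = -1, μ(110) = -1, μ(111) = 1, μ(113) = -1, μ(114) = -1, μ(115) = 1, μ(118) = 1, μ(119) = 1, μ(122) = 1, μ(123) = 1, μ(127) = -1, μ(129) = 1, μ(130) = -1, μ(131) = -1, μ(133) = 1, μ(134) = 1, μ(137) = -1, μ(138) = -1, μ(139) = -1, with μ = 0 on non-squarefree integers. Summing μ(k)/k for k where μ(k) ≠ 0 gives -149232714064150937862643507545628954127995759701627353/10014646650599190067509233131649940057366334653200433090 ≈ -0.0149. (PNT ⟺ this sum → 0 as n → ∞.)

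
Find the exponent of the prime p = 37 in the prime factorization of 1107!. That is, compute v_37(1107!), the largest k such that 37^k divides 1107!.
v_37(1107!) = 29

Legendre's formula: v_p(n!) = Σ_{k ≥ 1} ⌊n / p^k⌋. For p = 37, n = 1107, the terms are:
  ⌊1107/37^1⌋ = ⌊1107/37⌋ = 29
(the next term ⌊1107/37^2⌋ = 0, terminating the sum). Summing: v_37(1107!) = 29 = 29.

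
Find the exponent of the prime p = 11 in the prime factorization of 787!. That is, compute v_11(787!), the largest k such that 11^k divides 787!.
v_11(787!) = 77

Legendre's formula: v_p(n!) = Σ_{k ≥ 1} ⌊n / p^k⌋. For p = 11, n = 787, the terms are:
  ⌊787/11^1⌋ = ⌊787/11⌋ = 71
  ⌊787/11^2⌋ = ⌊787/121⌋ = 6
(the next term ⌊787/11^3⌋ = 0, terminating the sum). Summing: v_11(787!) = 71 + 6 = 77.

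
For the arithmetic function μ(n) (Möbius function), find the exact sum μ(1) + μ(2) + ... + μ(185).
Σ_{n ≤ 185} μ(n) = -3

Compute μ(n) for each 1 ≤ n ≤ 185: μ(1) = 1, μ(2) = -1, μ(3) = -1, μ(4) = 0, μ(5) = -1, μ(6) = 1, μ(7) = -1, μ(8) = 0, μ(9) = 0, μ(10) = 1, μ(11) = -1, μ(12) = 0, μ(13) = -1, μ(14) = 1, μ(15) = 1, μ(16) = 0, μ(17) = -1, μ(18) = 0, μ(19) = -1, μ(20) = 0, μ(21) = 1, μ(22) = 1, μ(23) = -1, μ(24) = 0, μ(25) = 0, μ(26) = 1, μ(27) = 0, μ(28) = 0, μ(29) = -1, μ(30) = -1, μ(31) = -1, μ(32) = 0, μ(33) = 1, μ(34) = 1, μ(35) = 1, μ(36) = 0, μ(37) = -1, μ(38) = 1, μ(39) = 1, μ(40) = 0, μ(41) = -1, μ(42) = -1, μ(43) = -1, μ(44) = 0, μ(45) = 0, μ(46) = 1, μ(47) = -1, μ(48) = 0, μ(49) = 0, μ(50) = 0, μ(51) = 1, μ(52) = 0, μ(53) = -1, μ(54) = 0, μ(55) = 1, μ(56) = 0, μ(57) = 1, μ(58) = 1, μ(59) = -1, μ(60) = 0, μ(61) = -1, μ(62) = 1, μ(63) = 0, μ(64) = 0, μ(65) = 1, μ(66) = -1, μ(67) = -1, μ(68) = 0, μ(69) = 1, μ(70) = -1, μ(71) = -1, μ(72) = 0, μ(73) = -1, μ(74) = 1, μ(75) = 0, μ(76) = 0, μ(77) = 1, μ(78) = -1, μ(79) = -1, μ(80) = 0, μ(81) = 0, μ(82) = 1, μ(83) = -1, μ(84) = 0, μ(85) = 1, μ(86) = 1, μ(87) = 1, μ(88) = 0, μ(89) = -1, μ(90) = 0, μ(91) = 1, μ(92) = 0, μ(93) = 1, μ(94) = 1, μ(95) = 1, μ(96) = 0, μ(97) = -1, μ(98) = 0, μ(99) = 0, μ(100) = 0, μ(101) = -1, μ(102) = -1, μ(103) = -1, μ(104) = 0, μ(105) = -1, μ(106) = 1, μ(107) = -1, μ(108) = 0, μ(109) = -1, μ(110) = -1, μ(111) = 1, μ(112) = 0, μ(113) = -1, μ(114) = -1, μ(115) = 1, μ(116) = 0, μ(117) = 0, μ(118) = 1, μ(119) = 1, μ(120) = 0, μ(121) = 0, μ(122) = 1, μ(123) = 1, μ(124) = 0, μ(125) = 0, μ(126) = 0, μ(127) = -1, μ(128) = 0, μ(129) = 1, μ(130) = -1, μ(131) = -1, μ(132) = 0, μ(133) = 1, μ(134) = 1, μ(135) = 0, μ(136) = 0, μ(137) = -1, μ(138) = -1, μ(139) = -1, μ(140) = 0, μ(141) = 1, μ(142) = 1, μ(143) = 1, μ(144) = 0, μ(145) = 1, μ(146) = 1, μ(147) = 0, μ(148) = 0, μ(149) = -1, μ(150) = 0, μ(151) = -1, μ(152) = 0, μ(153) = 0, μ(154) = -1, μ(155) = 1, μ(156) = 0, μ(157) = -1, μ(158) = 1, μ(159) = 1, μ(160) = 0, μ(161) = 1, μ(162) = 0, μ(163) = -1, μ(164) = 0, μ(165) = -1, μ(166) = 1, μ(167) = -1, μ(168) = 0, μ(169) = 0, μ(170) = -1, μ(171) = 0, μ(172) = 0, μ(173) = -1, μ(174) = -1, μ(175) = 0, μ(176) = 0, μ(177) = 1, μ(178) = 1, μ(179) = -1, μ(180) = 0, μ(181) = -1, μ(182) = -1, μ(183) = 1, μ(184) = 0, μ(185) = 1. Summing all 185 values: -3. (Mertens function M(x) = Σ_{n ≤ x} μ(n); on average M(x) should be small (PNT ⟺ M(x) = o(x)).)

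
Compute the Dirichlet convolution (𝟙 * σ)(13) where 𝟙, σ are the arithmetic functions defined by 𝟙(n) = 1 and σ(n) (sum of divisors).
(𝟙 * σ)(13) = 15

Divisors of 13: [1, 13]. For each d | 13:
  d = 1: 𝟙(1) · σ(13/1) = 1 · 14 = 14
  d = 13: 𝟙(13) · σ(13/13) = 1 · 1 = 1
Summing: (𝟙 * σ)(13) = 14 + 1 = 15.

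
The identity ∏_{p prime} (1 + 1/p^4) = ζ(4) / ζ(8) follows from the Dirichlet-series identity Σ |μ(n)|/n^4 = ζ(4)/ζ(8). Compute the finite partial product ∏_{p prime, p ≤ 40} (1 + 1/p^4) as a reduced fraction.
∏ = 706902957735712331680943125904125462935190109312/655798773317600826641830943030775489929079680625

The primes p ≤ 40 are [2, 3, 5, 7, 11, 13, 17, 19, 23, 29, 31, 37]. For each, (1 + 1/p^4) = (p^4 + 1)/p^4. Multiplying these fractions over p ∈ [2, 3, 5, 7, 11, 13, 17, 19, 23, 29, 31, 37] gives 706902957735712331680943125904125462935190109312/655798773317600826641830943030775489929079680625. (In the limit P → ∞ this tends to ζ(4)/ζ(8).)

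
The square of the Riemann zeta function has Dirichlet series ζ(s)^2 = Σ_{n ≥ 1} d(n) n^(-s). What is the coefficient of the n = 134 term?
d(134) = 4

ζ(s)^2 = (Σ 1/m^s)(Σ 1/k^s). The coefficient of 1/n^s in the product is the number of ordered pairs (m, k) with mk = n, which equals d(n). For n = 134, divisors are [1, 2, 67, 134], so d(134) = 4.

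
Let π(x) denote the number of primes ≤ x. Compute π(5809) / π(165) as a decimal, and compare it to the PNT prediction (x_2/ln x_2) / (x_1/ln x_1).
π(5809)/π(165) = 762/38 ≈ 20.0526;  PNT prediction ≈ 20.7404.

π(165) = 38 and π(5809) = 762, so π(5809)/π(165) ≈ 20.0526. The PNT-predicted ratio is (5809/ln(5809)) / (165/ln(165)) ≈ 20.7404. The two agree to within a few percent, as expected.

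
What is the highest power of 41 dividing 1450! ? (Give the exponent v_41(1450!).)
v_41(1450!) = 35

Legendre's formula: v_p(n!) = Σ_{k ≥ 1} ⌊n / p^k⌋. For p = 41, n = 1450, the terms are:
  ⌊1450/41^1⌋ = ⌊1450/41⌋ = 35
(the next term ⌊1450/41^2⌋ = 0, terminating the sum). Summing: v_41(1450!) = 35 = 35.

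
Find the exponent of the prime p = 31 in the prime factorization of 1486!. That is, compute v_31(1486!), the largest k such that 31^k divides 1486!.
v_31(1486!) = 48

Legendre's formula: v_p(n!) = Σ_{k ≥ 1} ⌊n / p^k⌋. For p = 31, n = 1486, the terms are:
  ⌊1486/31^1⌋ = ⌊1486/31⌋ = 47
  ⌊1486/31^2⌋ = ⌊1486/961⌋ = 1
(the next term ⌊1486/31^3⌋ = 0, terminating the sum). Summing: v_31(1486!) = 47 + 1 = 48.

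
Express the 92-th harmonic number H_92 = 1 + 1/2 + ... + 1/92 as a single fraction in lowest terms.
H_92 = 3668893996878372053122809260004199377461/718766754945489455304472257065075294400

Direct summation: H_92 = 1 + 1/2 + ... + 1/92. The least common denominator is lcm(1, ..., 92) = 718766754945489455304472257065075294400; over this denominator the numerator is 718766754945489455304472257065075294400 + 359383377472744727652236128532537647200 + 239588918315163151768157419021691764800 + 179691688736372363826118064266268823600 + 143753350989097891060894451413015058880 + 119794459157581575884078709510845882400 + 102680964992212779329210322437867899200 + 89845844368186181913059032133134411800 + 79862972771721050589385806340563921600 + 71876675494548945530447225706507529440 + 65342432267771768664042932460461390400 + 59897229578790787942039354755422941200 + 55289750380422265792651712081928868800 + 51340482496106389664605161218933949600 + 47917783663032630353631483804338352960 + 44922922184093090956529516066567205900 + 42280397349734673841439544533239723200 + 39931486385860525294692903170281960800 + 37829829207657339752866960898161857600 + 35938337747274472765223612853253764720 + 34226988330737593109736774145955966400 + 32671216133885884332021466230230695200 + 31250728475890845882803141611525012800 + 29948614789395393971019677377711470600 + 28750670197819578212178890282603011776 + 27644875190211132896325856040964434400 + 26620990923907016863128602113521307200 + 25670241248053194832302580609466974800 + 24785060515361705355326629553968113600 + 23958891831516315176815741902169176480 + 23186024353080305009821685711776622400 + 22461461092046545478264758033283602950 + 21780810755923922888014310820153796800 + 21140198674867336920719772266619861600 + 20536192998442555865842064487573579840 + 19965743192930262647346451585140980400 + 19426128512040255548769520461218251200 + 18914914603828669876433480449080928800 + 18429916793474088597550570693976289600 + 17969168873637236382611806426626882360 + 17530896462085108665962737977196958400 + 17113494165368796554868387072977983200 + 16715505928964871053592378071280820800 + 16335608066942942166010733115115347600 + 15972594554344210117877161268112784320 + 15625364237945422941401570805762506400 + 15292909679691265006478133129044155200 + 14974307394697696985509838688855735300 + 14668709284601825618458617491123985600 + 14375335098909789106089445141301505888 + 14093465783244891280479848177746574400 + 13822437595105566448162928020482217200 + 13561636885763951986876835038963684800 + 13310495461953508431564301056760653600 + 13068486453554353732808586492092278080 + 12835120624026597416151290304733487400 + 12609943069219113250955653632720619200 + 12392530257680852677663314776984056800 + 12182487371957448394991055204492801600 + 11979445915758157588407870951084588240 + 11783061556483433693515938640411070400 + 11593012176540152504910842855888311200 + 11408996110245864369912258048651988800 + 11230730546023272739132379016641801475 + 11057950076084453158530342416385773760 + 10890405377961961444007155410076898400 + 10727862014111782914992123239777243200 + 10570099337433668460359886133309930800 + 10416909491963615294267713870508337600 + 10268096499221277932921032243786789920 + 10123475421767457116964397986832046400 + 9982871596465131323673225792570490200 + 9846119930760129524718798041987332800 + 9713064256020127774384760230609125600 + 9583556732606526070726296760867670592 + 9457457301914334938216740224540464400 + 9334633181110252666291847494351627200 + 9214958396737044298775285346988144800 + 9098313353740372851955345026140193600 + 8984584436818618191305903213313441180 + 8873663641302338954376200704507102400 + 8765448231042554332981368988598479200 + 8659840421029993437403280205603316800 + 8556747082684398277434193536488991600 + 8456079469946934768287908906647944640 + 8357752964482435526796189035640410400 + 8261686838453901785108876517989371200 + 8167804033471471083005366557557673800 + 8076030954443701744994070304101969600 + 7986297277172105058938580634056392160 + 7898535768631752256093101725989838400 + 7812682118972711470700785402881253200 = 3668893996878372053122809260004199377461, so H_92 = 3668893996878372053122809260004199377461/718766754945489455304472257065075294400 (already in lowest terms) ≈ 5.10443. (The PNT-adjacent estimate ln(92) + γ ≈ 5.09900 matches within O(1/n).)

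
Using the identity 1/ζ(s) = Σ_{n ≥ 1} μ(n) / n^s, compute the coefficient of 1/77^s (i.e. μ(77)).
μ(77) = 1

Factor n = 77 = 7 · 11. μ(n) = 0 if any exponent ≥ 2 (not squarefree); otherwise μ(n) = (−1)^{ω(n)} where ω(n) is the number of distinct prime factors. Applying: μ(77) = 1.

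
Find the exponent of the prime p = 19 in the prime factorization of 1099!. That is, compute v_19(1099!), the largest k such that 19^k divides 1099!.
v_19(1099!) = 60

Legendre's formula: v_p(n!) = Σ_{k ≥ 1} ⌊n / p^k⌋. For p = 19, n = 1099, the terms are:
  ⌊1099/19^1⌋ = ⌊1099/19⌋ = 57
  ⌊1099/19^2⌋ = ⌊1099/361⌋ = 3
(the next term ⌊1099/19^3⌋ = 0, terminating the sum). Summing: v_19(1099!) = 57 + 3 = 60.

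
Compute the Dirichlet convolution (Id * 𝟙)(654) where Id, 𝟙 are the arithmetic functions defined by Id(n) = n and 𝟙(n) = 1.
(Id * 𝟙)(654) = 1320

Divisors of 654: [1, 2, 3, 6, 109, 218, 327, 654]. For each d | 654:
  d = 1: Id(1) · 𝟙(654/1) = 1 · 1 = 1
  d = 2: Id(2) · 𝟙(654/2) = 2 · 1 = 2
  d = 3: Id(3) · 𝟙(654/3) = 3 · 1 = 3
  d = 6: Id(6) · 𝟙(654/6) = 6 · 1 = 6
  d = 109: Id(109) · 𝟙(654/109) = 109 · 1 = 109
  d = 218: Id(218) · 𝟙(654/218) = 218 · 1 = 218
  d = 327: Id(327) · 𝟙(654/327) = 327 · 1 = 327
  d = 654: Id(654) · 𝟙(654/654) = 654 · 1 = 654
Summing: (Id * 𝟙)(654) = 1 + 2 + 3 + 6 + 109 + 218 + 327 + 654 = 1320.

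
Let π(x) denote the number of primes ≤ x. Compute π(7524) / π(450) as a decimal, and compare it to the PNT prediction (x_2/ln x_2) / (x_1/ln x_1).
π(7524)/π(450) = 953/87 ≈ 10.9540;  PNT prediction ≈ 11.4439.

π(450) = 87 and π(7524) = 953, so π(7524)/π(450) ≈ 10.9540. The PNT-predicted ratio is (7524/ln(7524)) / (450/ln(450)) ≈ 11.4439. The two agree to within a few percent, as expected.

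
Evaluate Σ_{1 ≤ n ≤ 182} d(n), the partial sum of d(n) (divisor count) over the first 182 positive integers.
Σ_{n ≤ 182} d(n) = 981

Compute d(n) for each 1 ≤ n ≤ 182: d(1) = 1, d(2) = 2, d(3) = 2, d(4) = 3, d(5) = 2, d(6) = 4, d(7) = 2, d(8) = 4, d(9) = 3, d(10) = 4, d(11) = 2, d(12) = 6, d(13) = 2, d(14) = 4, d(15) = 4, d(16) = 5, d(17) = 2, d(18) = 6, d(19) = 2, d(20) = 6, d(21) = 4, d(22) = 4, d(23) = 2, d(24) = 8, d(25) = 3, d(26) = 4, d(27) = 4, d(28) = 6, d(29) = 2, d(30) = 8, d(31) = 2, d(32) = 6, d(33) = 4, d(34) = 4, d(35) = 4, d(36) = 9, d(37) = 2, d(38) = 4, d(39) = 4, d(40) = 8, d(41) = 2, d(42) = 8, d(43) = 2, d(44) = 6, d(45) = 6, d(46) = 4, d(47) = 2, d(48) = 10, d(49) = 3, d(50) = 6, d(51) = 4, d(52) = 6, d(53) = 2, d(54) = 8, d(55) = 4, d(56) = 8, d(57) = 4, d(58) = 4, d(59) = 2, d(60) = 12, d(61) = 2, d(62) = 4, d(63) = 6, d(64) = 7, d(65) = 4, d(66) = 8, d(67) = 2, d(68) = 6, d(69) = 4, d(70) = 8, d(71) = 2, d(72) = 12, d(73) = 2, d(74) = 4, d(75) = 6, d(76) = 6, d(77) = 4, d(78) = 8, d(79) = 2, d(80) = 10, d(81) = 5, d(82) = 4, d(83) = 2, d(84) = 12, d(85) = 4, d(86) = 4, d(87) = 4, d(88) = 8, d(89) = 2, d(90) = 12, d(91) = 4, d(92) = 6, d(93) = 4, d(94) = 4, d(95) = 4, d(96) = 12, d(97) = 2, d(98) = 6, d(99) = 6, d(100) = 9, d(101) = 2, d(102) = 8, d(103) = 2, d(104) = 8, d(105) = 8, d(106) = 4, d(107) = 2, d(108) = 12, d(109) = 2, d(110) = 8, d(111) = 4, d(112) = 10, d(113) = 2, d(114) = 8, d(115) = 4, d(116) = 6, d(117) = 6, d(118) = 4, d(119) = 4, d(120) = 16, d(121) = 3, d(122) = 4, d(123) = 4, d(124) = 6, d(125) = 4, d(126) = 12, d(127) = 2, d(128) = 8, d(129) = 4, d(130) = 8, d(131) = 2, d(132) = 12, d(133) = 4, d(134) = 4, d(135) = 8, d(136) = 8, d(137) = 2, d(138) = 8, d(139) = 2, d(140) = 12, d(141) = 4, d(142) = 4, d(143) = 4, d(144) = 15, d(145) = 4, d(146) = 4, d(147) = 6, d(148) = 6, d(149) = 2, d(150) = 12, d(151) = 2, d(152) = 8, d(153) = 6, d(154) = 8, d(155) = 4, d(156) = 12, d(157) = 2, d(158) = 4, d(159) = 4, d(160) = 12, d(161) = 4, d(162) = 10, d(163) = 2, d(164) = 6, d(165) = 8, d(166) = 4, d(167) = 2, d(168) = 16, d(169) = 3, d(170) = 8, d(171) = 6, d(172) = 6, d(173) = 2, d(174) = 8, d(175) = 6, d(176) = 10, d(177) = 4, d(178) = 4, d(179) = 2, d(180) = 18, d(181) = 2, d(182) = 8. Summing all 182 values: 981. (Dirichlet's divisor formula: Σ_{n ≤ x} d(n) = x ln(x) + (2γ − 1) x + O(√x). For x = 182, the asymptotic estimate is ≈ 975.24.)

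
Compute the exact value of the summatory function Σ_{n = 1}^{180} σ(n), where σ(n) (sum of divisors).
Σ_{n ≤ 180} σ(n) = 26820

Compute σ(n) for each 1 ≤ n ≤ 180: σ(1) = 1, σ(2) = 3, σ(3) = 4, σ(4) = 7, σ(5) = 6, σ(6) = 12, σ(7) = 8, σ(8) = 15, σ(9) = 13, σ(10) = 18, σ(11) = 12, σ(12) = 28, σ(13) = 14, σ(14) = 24, σ(15) = 24, σ(16) = 31, σ(17) = 18, σ(18) = 39, σ(19) = 20, σ(20) = 42, σ(21) = 32, σ(22) = 36, σ(23) = 24, σ(24) = 60, σ(25) = 31, σ(26) = 42, σ(27) = 40, σ(28) = 56, σ(29) = 30, σ(30) = 72, σ(31) = 32, σ(32) = 63, σ(33) = 48, σ(34) = 54, σ(35) = 48, σ(36) = 91, σ(37) = 38, σ(38) = 60, σ(39) = 56, σ(40) = 90, σ(41) = 42, σ(42) = 96, σ(43) = 44, σ(44) = 84, σ(45) = 78, σ(46) = 72, σ(47) = 48, σ(48) = 124, σ(49) = 57, σ(50) = 93, σ(51) = 72, σ(52) = 98, σ(53) = 54, σ(54) = 120, σ(55) = 72, σ(56) = 120, σ(57) = 80, σ(58) = 90, σ(59) = 60, σ(60) = 168, σ(61) = 62, σ(62) = 96, σ(63) = 104, σ(64) = 127, σ(65) = 84, σ(66) = 144, σ(67) = 68, σ(68) = 126, σ(69) = 96, σ(70) = 144, σ(71) = 72, σ(72) = 195, σ(73) = 74, σ(74) = 114, σ(75) = 124, σ(76) = 140, σ(77) = 96, σ(78) = 168, σ(79) = 80, σ(80) = 186, σ(81) = 121, σ(82) = 126, σ(83) = 84, σ(84) = 224, σ(85) = 108, σ(86) = 132, σ(87) = 120, σ(88) = 180, σ(89) = 90, σ(90) = 234, σ(91) = 112, σ(92) = 168, σ(93) = 128, σ(94) = 144, σ(95) = 120, σ(96) = 252, σ(97) = 98, σ(98) = 171, σ(99) = 156, σ(100) = 217, σ(101) = 102, σ(102) = 216, σ(103) = 104, σ(104) = 210, σ(105) = 192, σ(106) = 162, σ(107) = 108, σ(108) = 280, σ(109) = 110, σ(110) = 216, σ(111) = 152, σ(112) = 248, σ(113) = 114, σ(114) = 240, σ(115) = 144, σ(116) = 210, σ(117) = 182, σ(118) = 180, σ(119) = 144, σ(120) = 360, σ(121) = 133, σ(122) = 186, σ(123) = 168, σ(124) = 224, σ(125) = 156, σ(126) = 312, σ(127) = 128, σ(128) = 255, σ(129) = 176, σ(130) = 252, σ(131) = 132, σ(132) = 336, σ(133) = 160, σ(134) = 204, σ(135) = 240, σ(136) = 270, σ(137) = 138, σ(138) = 288, σ(139) = 140, σ(140) = 336, σ(141) = 192, σ(142) = 216, σ(143) = 168, σ(144) = 403, σ(145) = 180, σ(146) = 222, σ(147) = 228, σ(148) = 266, σ(149) = 150, σ(150) = 372, σ(151) = 152, σ(152) = 300, σ(153) = 234, σ(154) = 288, σ(155) = 192, σ(156) = 392, σ(157) = 158, σ(158) = 240, σ(159) = 216, σ(160) = 378, σ(161) = 192, σ(162) = 363, σ(163) = 164, σ(164) = 294, σ(165) = 288, σ(166) = 252, σ(167) = 168, σ(168) = 480, σ(169) = 183, σ(170) = 324, σ(171) = 260, σ(172) = 308, σ(173) = 174, σ(174) = 360, σ(175) = 248, σ(176) = 372, σ(177) = 240, σ(178) = 270, σ(179) = 180, σ(180) = 546. Summing all 180 values: 26820. (Average order: Σ_{n ≤ x} σ(n) ~ (π²/12) x². For x = 180, (π²/12)·180² ≈ 26647.93.)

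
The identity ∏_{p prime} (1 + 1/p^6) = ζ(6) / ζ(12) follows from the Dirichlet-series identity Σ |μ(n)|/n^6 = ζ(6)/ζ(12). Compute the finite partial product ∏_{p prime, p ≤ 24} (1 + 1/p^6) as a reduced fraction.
∏ = 1528148900144746288585670319214284020/1502467574555591484127420211226932553

The primes p ≤ 24 are [2, 3, 5, 7, 11, 13, 17, 19, 23]. For each, (1 + 1/p^6) = (p^6 + 1)/p^6. Multiplying these fractions over p ∈ [2, 3, 5, 7, 11, 13, 17, 19, 23] gives 1528148900144746288585670319214284020/1502467574555591484127420211226932553. (In the limit P → ∞ this tends to ζ(6)/ζ(12).)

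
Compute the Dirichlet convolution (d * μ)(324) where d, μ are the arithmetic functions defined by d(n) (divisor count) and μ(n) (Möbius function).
(d * μ)(324) = 1

Divisors of 324: [1, 2, 3, 4, 6, 9, 12, 18, 27, 36, 54, 81, 108, 162, 324]. For each d | 324:
  d = 1: d(1) · μ(324/1) = 1 · 0 = 0
  d = 2: d(2) · μ(324/2) = 2 · 0 = 0
  d = 3: d(3) · μ(324/3) = 2 · 0 = 0
  d = 4: d(4) · μ(324/4) = 3 · 0 = 0
  d = 6: d(6) · μ(324/6) = 4 · 0 = 0
  d = 9: d(9) · μ(324/9) = 3 · 0 = 0
  d = 12: d(12) · μ(324/12) = 6 · 0 = 0
  d = 18: d(18) · μ(324/18) = 6 · 0 = 0
  d = 27: d(27) · μ(324/27) = 4 · 0 = 0
  d = 36: d(36) · μ(324/36) = 9 · 0 = 0
  d = 54: d(54) · μ(324/54) = 8 · 1 = 8
  d = 81: d(81) · μ(324/81) = 5 · 0 = 0
  d = 108: d(108) · μ(324/108) = 12 · -1 = -12
  d = 162: d(162) · μ(324/162) = 10 · -1 = -10
  d = 324: d(324) · μ(324/324) = 15 · 1 = 15
Summing: (d * μ)(324) = 0 + 0 + 0 + 0 + 0 + 0 + 0 + 0 + 0 + 0 + 8 + 0 + -12 + -10 + 15 = 1.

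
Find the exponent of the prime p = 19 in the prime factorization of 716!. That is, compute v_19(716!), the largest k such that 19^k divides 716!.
v_19(716!) = 38

Legendre's formula: v_p(n!) = Σ_{k ≥ 1} ⌊n / p^k⌋. For p = 19, n = 716, the terms are:
  ⌊716/19^1⌋ = ⌊716/19⌋ = 37
  ⌊716/19^2⌋ = ⌊716/361⌋ = 1
(the next term ⌊716/19^3⌋ = 0, terminating the sum). Summing: v_19(716!) = 37 + 1 = 38.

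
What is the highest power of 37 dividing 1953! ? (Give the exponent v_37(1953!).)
v_37(1953!) = 53

Legendre's formula: v_p(n!) = Σ_{k ≥ 1} ⌊n / p^k⌋. For p = 37, n = 1953, the terms are:
  ⌊1953/37^1⌋ = ⌊1953/37⌋ = 52
  ⌊1953/37^2⌋ = ⌊1953/1369⌋ = 1
(the next term ⌊1953/37^3⌋ = 0, terminating the sum). Summing: v_37(1953!) = 52 + 1 = 53.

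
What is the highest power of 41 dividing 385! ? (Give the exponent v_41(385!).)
v_41(385!) = 9

Legendre's formula: v_p(n!) = Σ_{k ≥ 1} ⌊n / p^k⌋. For p = 41, n = 385, the terms are:
  ⌊385/41^1⌋ = ⌊385/41⌋ = 9
(the next term ⌊385/41^2⌋ = 0, terminating the sum). Summing: v_41(385!) = 9 = 9.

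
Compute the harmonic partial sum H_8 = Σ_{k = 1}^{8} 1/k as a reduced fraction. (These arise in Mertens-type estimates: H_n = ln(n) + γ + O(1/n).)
H_8 = 761/280

Direct summation: H_8 = 1 + 1/2 + ... + 1/8. The least common denominator is lcm(1, ..., 8) = 840; over this denominator the numerator is 840 + 420 + 280 + 210 + 168 + 140 + 120 + 105 = 2283, so H_8 = 2283/840; reducing by gcd(2283, 840) = 3 gives 761/280 ≈ 2.71786. (The PNT-adjacent estimate ln(8) + γ ≈ 2.65666 matches within O(1/n).)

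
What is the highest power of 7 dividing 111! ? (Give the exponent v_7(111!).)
v_7(111!) = 17

Legendre's formula: v_p(n!) = Σ_{k ≥ 1} ⌊n / p^k⌋. For p = 7, n = 111, the terms are:
  ⌊111/7^1⌋ = ⌊111/7⌋ = 15
  ⌊111/7^2⌋ = ⌊111/49⌋ = 2
(the next term ⌊111/7^3⌋ = 0, terminating the sum). Summing: v_7(111!) = 15 + 2 = 17.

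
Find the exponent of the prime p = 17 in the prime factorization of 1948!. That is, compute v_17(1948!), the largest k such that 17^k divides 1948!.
v_17(1948!) = 120

Legendre's formula: v_p(n!) = Σ_{k ≥ 1} ⌊n / p^k⌋. For p = 17, n = 1948, the terms are:
  ⌊1948/17^1⌋ = ⌊1948/17⌋ = 114
  ⌊1948/17^2⌋ = ⌊1948/289⌋ = 6
(the next term ⌊1948/17^3⌋ = 0, terminating the sum). Summing: v_17(1948!) = 114 + 6 = 120.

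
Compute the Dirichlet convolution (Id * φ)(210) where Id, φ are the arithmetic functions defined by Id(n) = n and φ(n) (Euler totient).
(Id * φ)(210) = 1755

Divisors of 210: [1, 2, 3, 5, 6, 7, 10, 14, 15, 21, 30, 35, 42, 70, 105, 210]. For each d | 210:
  d = 1: Id(1) · φ(210/1) = 1 · 48 = 48
  d = 2: Id(2) · φ(210/2) = 2 · 48 = 96
  d = 3: Id(3) · φ(210/3) = 3 · 24 = 72
  d = 5: Id(5) · φ(210/5) = 5 · 12 = 60
  d = 6: Id(6) · φ(210/6) = 6 · 24 = 144
  d = 7: Id(7) · φ(210/7) = 7 · 8 = 56
  d = 10: Id(10) · φ(210/10) = 10 · 12 = 120
  d = 14: Id(14) · φ(210/14) = 14 · 8 = 112
  d = 15: Id(15) · φ(210/15) = 15 · 6 = 90
  d = 21: Id(21) · φ(210/21) = 21 · 4 = 84
  d = 30: Id(30) · φ(210/30) = 30 · 6 = 180
  d = 35: Id(35) · φ(210/35) = 35 · 2 = 70
  d = 42: Id(42) · φ(210/42) = 42 · 4 = 168
  d = 70: Id(70) · φ(210/70) = 70 · 2 = 140
  d = 105: Id(105) · φ(210/105) = 105 · 1 = 105
  d = 210: Id(210) · φ(210/210) = 210 · 1 = 210
Summing: (Id * φ)(210) = 48 + 96 + 72 + 60 + 144 + 56 + 120 + 112 + 90 + 84 + 180 + 70 + 168 + 140 + 105 + 210 = 1755.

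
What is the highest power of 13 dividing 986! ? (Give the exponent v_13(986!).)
v_13(986!) = 80

Legendre's formula: v_p(n!) = Σ_{k ≥ 1} ⌊n / p^k⌋. For p = 13, n = 986, the terms are:
  ⌊986/13^1⌋ = ⌊986/13⌋ = 75
  ⌊986/13^2⌋ = ⌊986/169⌋ = 5
(the next term ⌊986/13^3⌋ = 0, terminating the sum). Summing: v_13(986!) = 75 + 5 = 80.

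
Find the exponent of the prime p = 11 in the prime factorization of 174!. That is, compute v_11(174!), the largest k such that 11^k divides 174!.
v_11(174!) = 16

Legendre's formula: v_p(n!) = Σ_{k ≥ 1} ⌊n / p^k⌋. For p = 11, n = 174, the terms are:
  ⌊174/11^1⌋ = ⌊174/11⌋ = 15
  ⌊174/11^2⌋ = ⌊174/121⌋ = 1
(the next term ⌊174/11^3⌋ = 0, terminating the sum). Summing: v_11(174!) = 15 + 1 = 16.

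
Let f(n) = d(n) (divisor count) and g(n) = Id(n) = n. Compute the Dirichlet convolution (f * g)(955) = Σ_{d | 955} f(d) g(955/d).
(d * Id)(955) = 1351

Divisors of 955: [1, 5, 191, 955]. For each d | 955:
  d = 1: d(1) · Id(955/1) = 1 · 955 = 955
  d = 5: d(5) · Id(955/5) = 2 · 191 = 382
  d = 191: d(191) · Id(955/191) = 2 · 5 = 10
  d = 955: d(955) · Id(955/955) = 4 · 1 = 4
Summing: (d * Id)(955) = 955 + 382 + 10 + 4 = 1351.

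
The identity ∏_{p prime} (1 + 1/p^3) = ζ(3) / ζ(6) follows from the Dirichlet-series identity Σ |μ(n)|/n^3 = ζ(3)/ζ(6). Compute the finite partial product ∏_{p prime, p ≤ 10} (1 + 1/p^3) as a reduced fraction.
∏ = 1032/875

The primes p ≤ 10 are [2, 3, 5, 7]. For each, (1 + 1/p^3) = (p^3 + 1)/p^3. Multiplying these fractions over p ∈ [2, 3, 5, 7] gives 1032/875. (In the limit P → ∞ this tends to ζ(3)/ζ(6).)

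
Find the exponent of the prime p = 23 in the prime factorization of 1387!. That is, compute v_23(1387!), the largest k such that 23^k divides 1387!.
v_23(1387!) = 62

Legendre's formula: v_p(n!) = Σ_{k ≥ 1} ⌊n / p^k⌋. For p = 23, n = 1387, the terms are:
  ⌊1387/23^1⌋ = ⌊1387/23⌋ = 60
  ⌊1387/23^2⌋ = ⌊1387/529⌋ = 2
(the next term ⌊1387/23^3⌋ = 0, terminating the sum). Summing: v_23(1387!) = 60 + 2 = 62.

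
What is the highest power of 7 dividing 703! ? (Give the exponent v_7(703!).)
v_7(703!) = 116

Legendre's formula: v_p(n!) = Σ_{k ≥ 1} ⌊n / p^k⌋. For p = 7, n = 703, the terms are:
  ⌊703/7^1⌋ = ⌊703/7⌋ = 100
  ⌊703/7^2⌋ = ⌊703/49⌋ = 14
  ⌊703/7^3⌋ = ⌊703/343⌋ = 2
(the next term ⌊703/7^4⌋ = 0, terminating the sum). Summing: v_7(703!) = 100 + 14 + 2 = 116.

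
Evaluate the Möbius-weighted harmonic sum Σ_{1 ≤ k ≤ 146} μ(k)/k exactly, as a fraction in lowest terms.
Σ μ(k)/k = 66670440746206079837278951558338834430808994180477323/3338215550199730022503077710549980019122111551066811030

Values of μ(k) for 1 ≤ k ≤ 146: μ(1) = 1, μ(2) = -1, μ(3) = -1, μ(5) = -1, μ(6) = 1, μ(7) = -1, μ(10) = 1, μ(11) = -1, μ(13) = -1, μ(14) = 1, μ(15) = 1, μ(17) = -1, μ(19) = -1, μ(21) = 1, μ(22) = 1, μ(23) = -1, μ(26) = 1, μ(29) = -1, μ(30) = -1, μ(31) = -1, μ(33) = 1, μ(34) = 1, μ(35) = 1, μ(37) = -1, μ(38) = 1, μ(39) = 1, μ(41) = -1, μ(42) = -1, μ(43) = -1, μ(46) = 1, μ(47) = -1, μ(51) = 1, μ(53) = -1, μ(55) = 1, μ(57) = 1, μ(58) = 1, μ(59) = -1, μ(61) = -1, μ(62) = 1, μ(65) = 1, μ(66) = -1, μ(67) = -1, μ(69) = 1, μ(70) = -1, μ(71) = -1, μ(73) = -1, μ(74) = 1, μ(77) = 1, μ(78) = -1, μ(79) = -1, μ(82) = 1, μ(83) = -1, μ(85) = 1, μ(86) = 1, μ(87) = 1, μ(89) = -1, μ(91) = 1, μ(93) = 1, μ(94) = 1, μ(95) = 1, μ(97) = -1, μ(101) = -1, μ(102) = -1, μ(103) = -1, μ(105) = -1, μ(106) = 1, μ(107) = -1, μ(109) = -1, μ(110) = -1, μ(111) = 1, μ(113) = -1, μ(114) = -1, μ(115) = 1, μ(118) = 1, μ(119) = 1, μ(122) = 1, μ(123) = 1, μ(127) = -1, μ(129) = 1, μ(130) = -1, μ(131) = -1, μ(133) = 1, μ(134) = 1, μ(137) = -1, μ(138) = -1, μ(139) = -1, μ(141) = 1, μ(142) = 1, μ(143) = 1, μ(145) = 1, μ(146) = 1, with μ = 0 on non-squarefree integers. Summing μ(k)/k for k where μ(k) ≠ 0 gives 66670440746206079837278951558338834430808994180477323/3338215550199730022503077710549980019122111551066811030 ≈ 0.0200. (PNT ⟺ this sum → 0 as n → ∞.)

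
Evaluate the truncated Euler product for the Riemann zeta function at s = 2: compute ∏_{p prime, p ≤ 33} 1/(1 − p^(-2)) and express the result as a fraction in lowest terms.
∏ = 82920037520482019/50722704772300800

The primes p ≤ 33 are [2, 3, 5, 7, 11, 13, 17, 19, 23, 29, 31]. For each prime, (1 − 1/p^2)^(-1) = p^2 / (p^2 − 1). The product is (1 − 1/2^2)^(-1), (1 − 1/3^2)^(-1), (1 − 1/5^2)^(-1), (1 − 1/7^2)^(-1), (1 − 1/11^2)^(-1), (1 − 1/13^2)^(-1), (1 − 1/17^2)^(-1), (1 − 1/19^2)^(-1), (1 − 1/23^2)^(-1), (1 − 1/29^2)^(-1), (1 − 1/31^2)^(-1) = ∏ p^2 / (p^2 − 1) = 82920037520482019/50722704772300800.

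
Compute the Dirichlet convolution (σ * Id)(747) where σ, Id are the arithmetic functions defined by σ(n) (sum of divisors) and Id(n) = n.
(σ * Id)(747) = 5678

Divisors of 747: [1, 3, 9, 83, 249, 747]. For each d | 747:
  d = 1: σ(1) · Id(747/1) = 1 · 747 = 747
  d = 3: σ(3) · Id(747/3) = 4 · 249 = 996
  d = 9: σ(9) · Id(747/9) = 13 · 83 = 1079
  d = 83: σ(83) · Id(747/83) = 84 · 9 = 756
  d = 249: σ(249) · Id(747/249) = 336 · 3 = 1008
  d = 747: σ(747) · Id(747/747) = 1092 · 1 = 1092
Summing: (σ * Id)(747) = 747 + 996 + 1079 + 756 + 1008 + 1092 = 5678.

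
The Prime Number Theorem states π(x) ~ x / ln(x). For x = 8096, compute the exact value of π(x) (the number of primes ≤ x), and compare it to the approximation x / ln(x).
π(8096) = 1018;  x/ln(x) ≈ 899.64;  relative error ≈ 11.63%.

Directly count primes up to 8096: π(8096) = 1018. The PNT approximation gives 8096/ln(8096) ≈ 8096/8.99913 ≈ 899.64. Relative error (π(x) − x/ln(x)) / π(x) ≈ 11.63%; the approximation is known to undercount slightly (Li(x) is a better estimate).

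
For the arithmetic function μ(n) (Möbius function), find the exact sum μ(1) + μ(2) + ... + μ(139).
Σ_{n ≤ 139} μ(n) = -4

Compute μ(n) for each 1 ≤ n ≤ 139: μ(1) = 1, μ(2) = -1, μ(3) = -1, μ(4) = 0, μ(5) = -1, μ(6) = 1, μ(7) = -1, μ(8) = 0, μ(9) = 0, μ(10) = 1, μ(11) = -1, μ(12) = 0, μ(13) = -1, μ(14) = 1, μ(15) = 1, μ(16) = 0, μ(17) = -1, μ(18) = 0, μ(19) = -1, μ(20) = 0, μ(21) = 1, μ(22) = 1, μ(23) = -1, μ(24) = 0, μ(25) = 0, μ(26) = 1, μ(27) = 0, μ(28) = 0, μ(29) = -1, μ(30) = -1, μ(31) = -1, μ(32) = 0, μ(33) = 1, μ(34) = 1, μ(35) = 1, μ(36) = 0, μ(37) = -1, μ(38) = 1, μ(39) = 1, μ(40) = 0, μ(41) = -1, μ(42) = -1, μ(43) = -1, μ(44) = 0, μ(45) = 0, μ(46) = 1, μ(47) = -1, μ(48) = 0, μ(49) = 0, μ(50) = 0, μ(51) = 1, μ(52) = 0, μ(53) = -1, μ(54) = 0, μ(55) = 1, μ(56) = 0, μ(57) = 1, μ(58) = 1, μ(59) = -1, μ(60) = 0, μ(61) = -1, μ(62) = 1, μ(63) = 0, μ(64) = 0, μ(65) = 1, μ(66) = -1, μ(67) = -1, μ(68) = 0, μ(69) = 1, μ(70) = -1, μ(71) = -1, μ(72) = 0, μ(73) = -1, μ(74) = 1, μ(75) = 0, μ(76) = 0, μ(77) = 1, μ(78) = -1, μ(79) = -1, μ(80) = 0, μ(81) = 0, μ(82) = 1, μ(83) = -1, μ(84) = 0, μ(85) = 1, μ(86) = 1, μ(87) = 1, μ(88) = 0, μ(89) = -1, μ(90) = 0, μ(91) = 1, μ(92) = 0, μ(93) = 1, μ(94) = 1, μ(95) = 1, μ(96) = 0, μ(97) = -1, μ(98) = 0, μ(99) = 0, μ(100) = 0, μ(101) = -1, μ(102) = -1, μ(103) = -1, μ(104) = 0, μ(105) = -1, μ(106) = 1, μ(107) = -1, μ(108) = 0, μ(109) = -1, μ(110) = -1, μ(111) = 1, μ(112) = 0, μ(113) = -1, μ(114) = -1, μ(115) = 1, μ(116) = 0, μ(117) = 0, μ(118) = 1, μ(119) = 1, μ(120) = 0, μ(121) = 0, μ(122) = 1, μ(123) = 1, μ(124) = 0, μ(125) = 0, μ(126) = 0, μ(127) = -1, μ(128) = 0, μ(129) = 1, μ(130) = -1, μ(131) = -1, μ(132) = 0, μ(133) = 1, μ(134) = 1, μ(135) = 0, μ(136) = 0, μ(137) = -1, μ(138) = -1, μ(139) = -1. Summing all 139 values: -4. (Mertens function M(x) = Σ_{n ≤ x} μ(n); on average M(x) should be small (PNT ⟺ M(x) = o(x)).)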